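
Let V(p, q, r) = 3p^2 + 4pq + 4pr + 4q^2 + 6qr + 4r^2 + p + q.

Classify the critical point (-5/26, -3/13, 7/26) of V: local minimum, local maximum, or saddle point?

The Hessian is constant: H = [[6, 4, 4], [4, 8, 6], [4, 6, 8]].
Leading principal minors: Δ₁ = 6, Δ₂ = 32, Δ₃ = 104.
All leading minors are positive, so H is positive definite: a local minimum.

local minimum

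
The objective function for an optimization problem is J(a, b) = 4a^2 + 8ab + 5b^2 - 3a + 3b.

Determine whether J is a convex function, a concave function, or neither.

J is quadratic, so its Hessian is the constant matrix H = [[8, 8], [8, 10]].
det(H) = 16, tr(H) = 18.
det(H) > 0 and tr(H) > 0, so H is positive definite everywhere: convex.

convex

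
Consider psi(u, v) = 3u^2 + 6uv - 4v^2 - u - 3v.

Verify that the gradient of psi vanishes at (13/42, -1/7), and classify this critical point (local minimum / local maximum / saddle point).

∇psi = (6u + 6v - 1, 6u - 8v - 3); substituting (13/42, -1/7) gives ∇psi = (0, 0), so (13/42, -1/7) is indeed a critical point.
The Hessian of psi is constant: H = [[6, 6], [6, -8]].
det(H) = 6·(-8) − 6² = -84.
Since det(H) < 0, H is indefinite and the critical point is a saddle point.

saddle point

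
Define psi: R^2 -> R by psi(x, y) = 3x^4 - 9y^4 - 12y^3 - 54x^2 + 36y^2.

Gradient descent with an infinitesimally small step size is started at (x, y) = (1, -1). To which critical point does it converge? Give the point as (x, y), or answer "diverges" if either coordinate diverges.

(3, 0)

psi is separable, so gradient descent decouples: x follows -∂psi/∂x, y follows -∂psi/∂y.
∂psi/∂x = 12x(x - 3)(x + 3); at x=1 this is -96, so x increases.
∂psi/∂y = -36y(y - 1)(y + 2); at y=-1 this is -72, so y increases.
x converges to its nearest critical value 3 (a local min of the x-part); y converges to 0. The iterate converges to (3, 0).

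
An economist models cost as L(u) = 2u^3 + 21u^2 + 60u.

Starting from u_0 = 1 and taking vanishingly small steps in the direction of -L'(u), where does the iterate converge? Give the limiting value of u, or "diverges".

L'(u) = 6(u + 2)(u + 5), so L'(1) = 108.
Gradient descent moves in the -L' direction, i.e. u is decreasing.
The nearest critical point in that direction is u = -2, where L'' = 18 > 0 (a local minimum). The iterate converges there.

-2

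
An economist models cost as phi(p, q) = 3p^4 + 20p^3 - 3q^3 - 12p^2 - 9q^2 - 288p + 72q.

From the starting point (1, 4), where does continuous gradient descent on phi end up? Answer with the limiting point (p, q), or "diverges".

diverges

phi is separable, so gradient descent decouples: p follows -∂phi/∂p, q follows -∂phi/∂q.
∂phi/∂p = 12(p - 2)(p + 3)(p + 4); at p=1 this is -240, so p increases.
∂phi/∂q = -9(q - 2)(q + 4); at q=4 this is -144, so q increases.
The q-coordinate has no critical point in that direction and runs off to infinity.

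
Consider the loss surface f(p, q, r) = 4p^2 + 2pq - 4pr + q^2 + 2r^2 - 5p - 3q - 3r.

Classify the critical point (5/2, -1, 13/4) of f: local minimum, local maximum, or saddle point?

local minimum

The Hessian is constant: H = [[8, 2, -4], [2, 2, 0], [-4, 0, 4]].
Leading principal minors: Δ₁ = 8, Δ₂ = 12, Δ₃ = 16.
All leading minors are positive, so H is positive definite: a local minimum.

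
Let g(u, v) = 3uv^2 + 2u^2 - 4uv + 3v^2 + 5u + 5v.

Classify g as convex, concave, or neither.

neither

The term 3uv^2 is cubic, so the Hessian is not constant.
∂²g/∂v² = 6u + 6, which takes both signs as u varies (negative for sufficiently negative u). A diagonal entry of the Hessian changing sign means the Hessian is neither positive- nor negative-semidefinite on all of R^2.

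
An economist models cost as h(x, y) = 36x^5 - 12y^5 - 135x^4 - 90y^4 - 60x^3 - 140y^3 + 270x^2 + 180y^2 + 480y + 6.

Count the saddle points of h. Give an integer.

h separates as a function of x plus a function of y, so ∇h=0 decouples.
∂h/∂x = 180x(x - 3)(x - 1)(x + 1) = 0 at x ∈ {-1, 0, 1, 3}; ∂h/∂y = -60(y - 1)(y + 1)(y + 2)(y + 4) = 0 at y ∈ {-4, -2, -1, 1}.
The Hessian is diagonal: diag(h_xx, h_yy). Second derivatives: h_xx(-1)=-1440, h_xx(0)=540, h_xx(1)=-720, h_xx(3)=4320; h_yy(-4)=1800, h_yy(-2)=-360, h_yy(-1)=360, h_yy(1)=-1800.
Saddle points occur where the two diagonal entries have opposite signs: (-1, -4), (-1, -1), (0, -2), (0, 1), (1, -4), (1, -1), (3, -2), (3, 1). Count: 8.

8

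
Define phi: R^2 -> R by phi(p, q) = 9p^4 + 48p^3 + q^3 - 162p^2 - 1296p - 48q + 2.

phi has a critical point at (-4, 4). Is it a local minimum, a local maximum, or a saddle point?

The mixed partial ∂²phi/∂p∂q is 0, so the Hessian at any point is diag(phi_pp, phi_qq) = diag(36(3p^2 + 8p - 9), 6q).
At (-4, 4): H = diag(252, 24).
Both eigenvalues are positive, so H is positive definite: a local minimum.

local minimum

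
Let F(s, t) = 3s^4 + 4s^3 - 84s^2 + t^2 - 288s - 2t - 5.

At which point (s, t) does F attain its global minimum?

F(s,t) separates as P(s) + Q(t) − 5, so its minimum is min P + min Q − 5.
P'(s) = 12(s - 4)(s + 2)(s + 3) vanishes at s ∈ {-3, -2, 4}; Q'(t) = 2(t - 1) vanishes at t ∈ {1}.
Local minima of P (where P''>0): P(-3)=243, P(4)=-1472. Local minima of Q: Q(1)=-1.
So the global minimum of F is P(4) + Q(1) − 5 = -1472 − 1 − 5 = -1478, attained at (4, 1).

(4, 1)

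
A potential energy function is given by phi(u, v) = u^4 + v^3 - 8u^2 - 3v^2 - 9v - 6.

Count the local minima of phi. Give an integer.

2

phi separates as a function of u plus a function of v, so ∇phi=0 decouples.
∂phi/∂u = 4u(u - 2)(u + 2) = 0 at u ∈ {-2, 0, 2}; ∂phi/∂v = 3(v - 3)(v + 1) = 0 at v ∈ {-1, 3}.
The Hessian is diagonal: diag(phi_uu, phi_vv). Second derivatives: phi_uu(-2)=32, phi_uu(0)=-16, phi_uu(2)=32; phi_vv(-1)=-12, phi_vv(3)=12.
Local minima occur where both diagonal entries positive: (-2, 3), (2, 3). Count: 2.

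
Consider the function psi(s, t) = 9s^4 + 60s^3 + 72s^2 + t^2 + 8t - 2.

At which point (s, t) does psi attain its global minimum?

psi(s,t) separates as P(s) + Q(t) − 2, so its minimum is min P + min Q − 2.
P'(s) = 36s(s + 1)(s + 4) vanishes at s ∈ {-4, -1, 0}; Q'(t) = 2(t + 4) vanishes at t ∈ {-4}.
Local minima of P (where P''>0): P(-4)=-384, P(0)=0. Local minima of Q: Q(-4)=-16.
So the global minimum of psi is P(-4) + Q(-4) − 2 = -384 − 16 − 2 = -402, attained at (-4, -4).

(-4, -4)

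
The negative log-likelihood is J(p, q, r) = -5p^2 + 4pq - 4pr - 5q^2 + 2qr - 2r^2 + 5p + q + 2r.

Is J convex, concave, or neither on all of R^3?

J is quadratic, so its Hessian is the constant matrix H = [[-10, 4, -4], [4, -10, 2], [-4, 2, -4]].
Leading principal minors: -10, 84, -200.
Signs alternate −, +, − ⇒ H ≺ 0 ⇒ concave.

concave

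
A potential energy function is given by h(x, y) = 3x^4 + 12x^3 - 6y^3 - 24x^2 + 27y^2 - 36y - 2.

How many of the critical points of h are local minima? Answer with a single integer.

h separates as a function of x plus a function of y, so ∇h=0 decouples.
∂h/∂x = 12x(x - 1)(x + 4) = 0 at x ∈ {-4, 0, 1}; ∂h/∂y = -18(y - 2)(y - 1) = 0 at y ∈ {1, 2}.
The Hessian is diagonal: diag(h_xx, h_yy). Second derivatives: h_xx(-4)=240, h_xx(0)=-48, h_xx(1)=60; h_yy(1)=18, h_yy(2)=-18.
Local minima occur where both diagonal entries positive: (-4, 1), (1, 1). Count: 2.

2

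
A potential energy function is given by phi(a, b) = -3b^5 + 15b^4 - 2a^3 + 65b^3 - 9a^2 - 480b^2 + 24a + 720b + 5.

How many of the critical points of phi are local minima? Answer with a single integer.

phi separates as a function of a plus a function of b, so ∇phi=0 decouples.
∂phi/∂a = -6(a - 1)(a + 4) = 0 at a ∈ {-4, 1}; ∂phi/∂b = -15(b - 4)(b - 3)(b - 1)(b + 4) = 0 at b ∈ {-4, 1, 3, 4}.
The Hessian is diagonal: diag(phi_aa, phi_bb). Second derivatives: phi_aa(-4)=30, phi_aa(1)=-30; phi_bb(-4)=4200, phi_bb(1)=-450, phi_bb(3)=210, phi_bb(4)=-360.
Local minima occur where both diagonal entries positive: (-4, -4), (-4, 3). Count: 2.

2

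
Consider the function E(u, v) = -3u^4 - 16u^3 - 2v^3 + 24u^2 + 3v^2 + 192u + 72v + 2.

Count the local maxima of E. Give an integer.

E separates as a function of u plus a function of v, so ∇E=0 decouples.
∂E/∂u = -12(u - 2)(u + 2)(u + 4) = 0 at u ∈ {-4, -2, 2}; ∂E/∂v = -6(v - 4)(v + 3) = 0 at v ∈ {-3, 4}.
The Hessian is diagonal: diag(E_uu, E_vv). Second derivatives: E_uu(-4)=-144, E_uu(-2)=96, E_uu(2)=-288; E_vv(-3)=42, E_vv(4)=-42.
Local maxima occur where both diagonal entries negative: (-4, 4), (2, 4). Count: 2.

2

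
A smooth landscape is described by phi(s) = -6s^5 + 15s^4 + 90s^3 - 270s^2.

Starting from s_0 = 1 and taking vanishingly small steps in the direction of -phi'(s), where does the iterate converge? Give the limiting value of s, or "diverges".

2

phi'(s) = -30s(s - 3)(s - 2)(s + 3), so phi'(1) = -240.
Gradient descent moves in the -phi' direction, i.e. s is increasing.
The nearest critical point in that direction is s = 2, where phi'' = 300 > 0 (a local minimum). The iterate converges there.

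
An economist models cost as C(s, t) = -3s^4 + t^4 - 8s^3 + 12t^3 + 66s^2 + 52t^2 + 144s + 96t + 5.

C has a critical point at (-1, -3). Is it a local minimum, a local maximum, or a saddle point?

The mixed partial ∂²C/∂s∂t is 0, so the Hessian at any point is diag(C_ss, C_tt) = diag(12(-3s^2 - 4s + 11), 4(3t^2 + 18t + 26)).
At (-1, -3): H = diag(144, -4).
The eigenvalues have opposite signs, so H is indefinite: a saddle point.

saddle point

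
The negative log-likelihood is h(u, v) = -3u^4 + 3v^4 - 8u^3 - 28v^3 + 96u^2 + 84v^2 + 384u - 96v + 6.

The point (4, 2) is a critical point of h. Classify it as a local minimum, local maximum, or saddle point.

local maximum

The mixed partial ∂²h/∂u∂v is 0, so the Hessian at any point is diag(h_uu, h_vv) = diag(12(-3u^2 - 4u + 16), 12(3v^2 - 14v + 14)).
At (4, 2): H = diag(-576, -24).
Both eigenvalues are negative, so H is negative definite: a local maximum.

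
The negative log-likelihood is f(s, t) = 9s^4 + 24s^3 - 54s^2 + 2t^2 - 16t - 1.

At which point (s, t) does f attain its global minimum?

f(s,t) separates as P(s) + Q(t) − 1, so its minimum is min P + min Q − 1.
P'(s) = 36s(s - 1)(s + 3) vanishes at s ∈ {-3, 0, 1}; Q'(t) = 4(t - 4) vanishes at t ∈ {4}.
Local minima of P (where P''>0): P(-3)=-405, P(1)=-21. Local minima of Q: Q(4)=-32.
So the global minimum of f is P(-3) + Q(4) − 1 = -405 − 32 − 1 = -438, attained at (-3, 4).

(-3, 4)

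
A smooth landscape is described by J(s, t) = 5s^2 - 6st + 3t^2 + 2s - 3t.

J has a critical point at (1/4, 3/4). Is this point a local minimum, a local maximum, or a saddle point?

The Hessian of J is constant: H = [[10, -6], [-6, 6]].
det(H) = 10·6 − (-6)² = 24.
det(H) > 0 and tr(H) = 16 > 0, so H is positive definite and the point is a local minimum.

local minimum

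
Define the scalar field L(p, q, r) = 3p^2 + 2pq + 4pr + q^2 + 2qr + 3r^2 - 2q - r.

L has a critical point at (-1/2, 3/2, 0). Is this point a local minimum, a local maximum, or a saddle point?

local minimum

The Hessian is constant: H = [[6, 2, 4], [2, 2, 2], [4, 2, 6]].
Leading principal minors: Δ₁ = 6, Δ₂ = 8, Δ₃ = 24.
All leading minors are positive, so H is positive definite: a local minimum.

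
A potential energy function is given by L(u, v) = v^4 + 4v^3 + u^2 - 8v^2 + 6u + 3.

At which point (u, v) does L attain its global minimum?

L(u,v) separates as P(u) + Q(v) + 3, so its minimum is min P + min Q + 3.
P'(u) = 2u + 6 vanishes at u ∈ {-3}; Q'(v) = 4v(v - 1)(v + 4) vanishes at v ∈ {-4, 0, 1}.
Local minima of P (where P''>0): P(-3)=-9. Local minima of Q: Q(-4)=-128, Q(1)=-3.
So the global minimum of L is P(-3) + Q(-4) + 3 = -9 − 128 + 3 = -134, attained at (-3, -4).

(-3, -4)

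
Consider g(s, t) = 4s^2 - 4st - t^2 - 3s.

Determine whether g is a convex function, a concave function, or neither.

neither

g is quadratic, so its Hessian is the constant matrix H = [[8, -4], [-4, -2]].
det(H) = -32, tr(H) = 6.
det(H) < 0, so H is indefinite: neither convex nor concave.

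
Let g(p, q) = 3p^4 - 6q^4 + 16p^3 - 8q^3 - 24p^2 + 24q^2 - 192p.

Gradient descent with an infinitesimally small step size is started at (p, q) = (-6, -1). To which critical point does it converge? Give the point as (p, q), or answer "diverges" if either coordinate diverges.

g is separable, so gradient descent decouples: p follows -∂g/∂p, q follows -∂g/∂q.
∂g/∂p = 12(p - 2)(p + 2)(p + 4); at p=-6 this is -768, so p increases.
∂g/∂q = -24q(q - 1)(q + 2); at q=-1 this is -48, so q increases.
p converges to its nearest critical value -4 (a local min of the p-part); q converges to 0. The iterate converges to (-4, 0).

(-4, 0)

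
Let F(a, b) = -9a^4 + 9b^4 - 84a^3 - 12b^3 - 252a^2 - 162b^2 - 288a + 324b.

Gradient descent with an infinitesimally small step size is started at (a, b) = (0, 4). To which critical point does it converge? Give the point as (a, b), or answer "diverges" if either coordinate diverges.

F is separable, so gradient descent decouples: a follows -∂F/∂a, b follows -∂F/∂b.
∂F/∂a = -36(a + 1)(a + 2)(a + 4); at a=0 this is -288, so a increases.
∂F/∂b = 36(b - 3)(b - 1)(b + 3); at b=4 this is 756, so b decreases.
The a-coordinate has no critical point in that direction and runs off to infinity.

diverges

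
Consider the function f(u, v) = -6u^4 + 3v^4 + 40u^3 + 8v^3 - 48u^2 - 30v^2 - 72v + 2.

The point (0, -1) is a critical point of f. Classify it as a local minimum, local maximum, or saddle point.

local maximum

The mixed partial ∂²f/∂u∂v is 0, so the Hessian at any point is diag(f_uu, f_vv) = diag(24(-3u^2 + 10u - 4), 12(3v^2 + 4v - 5)).
At (0, -1): H = diag(-96, -72).
Both eigenvalues are negative, so H is negative definite: a local maximum.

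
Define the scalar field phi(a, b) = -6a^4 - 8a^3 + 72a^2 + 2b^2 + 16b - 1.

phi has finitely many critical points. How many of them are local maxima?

phi separates as a function of a plus a function of b, so ∇phi=0 decouples.
∂phi/∂a = -24a(a - 2)(a + 3) = 0 at a ∈ {-3, 0, 2}; ∂phi/∂b = 4(b + 4) = 0 at b ∈ {-4}.
The Hessian is diagonal: diag(phi_aa, phi_bb). Second derivatives: phi_aa(-3)=-360, phi_aa(0)=144, phi_aa(2)=-240; phi_bb(-4)=4.
Local maxima occur where both diagonal entries negative: none. Count: 0.

0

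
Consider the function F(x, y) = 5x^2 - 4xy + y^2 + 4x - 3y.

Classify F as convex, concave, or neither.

F is quadratic, so its Hessian is the constant matrix H = [[10, -4], [-4, 2]].
det(H) = 4, tr(H) = 12.
det(H) > 0 and tr(H) > 0, so H is positive definite everywhere: convex.

convex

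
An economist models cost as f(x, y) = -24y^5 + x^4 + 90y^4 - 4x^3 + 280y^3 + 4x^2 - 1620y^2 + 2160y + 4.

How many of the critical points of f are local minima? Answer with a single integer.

4

f separates as a function of x plus a function of y, so ∇f=0 decouples.
∂f/∂x = 4x(x - 2)(x - 1) = 0 at x ∈ {0, 1, 2}; ∂f/∂y = -120(y - 3)(y - 2)(y - 1)(y + 3) = 0 at y ∈ {-3, 1, 2, 3}.
The Hessian is diagonal: diag(f_xx, f_yy). Second derivatives: f_xx(0)=8, f_xx(1)=-4, f_xx(2)=8; f_yy(-3)=14400, f_yy(1)=-960, f_yy(2)=600, f_yy(3)=-1440.
Local minima occur where both diagonal entries positive: (0, -3), (0, 2), (2, -3), (2, 2). Count: 4.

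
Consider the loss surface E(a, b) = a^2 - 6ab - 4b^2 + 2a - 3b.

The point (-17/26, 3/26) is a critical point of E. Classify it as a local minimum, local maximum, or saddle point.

saddle point

The Hessian of E is constant: H = [[2, -6], [-6, -8]].
det(H) = 2·(-8) − (-6)² = -52.
Since det(H) < 0, H is indefinite and the critical point is a saddle point.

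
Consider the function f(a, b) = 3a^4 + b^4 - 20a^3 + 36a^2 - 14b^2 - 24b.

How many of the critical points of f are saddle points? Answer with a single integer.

f separates as a function of a plus a function of b, so ∇f=0 decouples.
∂f/∂a = 12a(a - 3)(a - 2) = 0 at a ∈ {0, 2, 3}; ∂f/∂b = 4(b - 3)(b + 1)(b + 2) = 0 at b ∈ {-2, -1, 3}.
The Hessian is diagonal: diag(f_aa, f_bb). Second derivatives: f_aa(0)=72, f_aa(2)=-24, f_aa(3)=36; f_bb(-2)=20, f_bb(-1)=-16, f_bb(3)=80.
Saddle points occur where the two diagonal entries have opposite signs: (0, -1), (2, -2), (2, 3), (3, -1). Count: 4.

4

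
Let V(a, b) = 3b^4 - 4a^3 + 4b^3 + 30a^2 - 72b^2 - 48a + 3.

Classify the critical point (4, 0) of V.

local maximum

The mixed partial ∂²V/∂a∂b is 0, so the Hessian at any point is diag(V_aa, V_bb) = diag(12(-2a + 5), 12(3b^2 + 2b - 12)).
At (4, 0): H = diag(-36, -144).
Both eigenvalues are negative, so H is negative definite: a local maximum.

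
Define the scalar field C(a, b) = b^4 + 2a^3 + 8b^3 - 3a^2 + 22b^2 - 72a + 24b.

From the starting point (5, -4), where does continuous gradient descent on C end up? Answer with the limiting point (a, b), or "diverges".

C is separable, so gradient descent decouples: a follows -∂C/∂a, b follows -∂C/∂b.
∂C/∂a = 6(a - 4)(a + 3); at a=5 this is 48, so a decreases.
∂C/∂b = 4(b + 1)(b + 2)(b + 3); at b=-4 this is -24, so b increases.
a converges to its nearest critical value 4 (a local min of the a-part); b converges to -3. The iterate converges to (4, -3).

(4, -3)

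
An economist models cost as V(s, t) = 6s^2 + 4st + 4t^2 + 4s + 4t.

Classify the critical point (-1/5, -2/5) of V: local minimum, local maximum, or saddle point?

local minimum

The Hessian of V is constant: H = [[12, 4], [4, 8]].
det(H) = 12·8 − 4² = 80.
det(H) > 0 and tr(H) = 20 > 0, so H is positive definite and the point is a local minimum.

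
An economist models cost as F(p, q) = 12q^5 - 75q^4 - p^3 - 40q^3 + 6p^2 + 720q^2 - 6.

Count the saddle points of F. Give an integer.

4

F separates as a function of p plus a function of q, so ∇F=0 decouples.
∂F/∂p = -3p(p - 4) = 0 at p ∈ {0, 4}; ∂F/∂q = 60q(q - 4)(q - 3)(q + 2) = 0 at q ∈ {-2, 0, 3, 4}.
The Hessian is diagonal: diag(F_pp, F_qq). Second derivatives: F_pp(0)=12, F_pp(4)=-12; F_qq(-2)=-3600, F_qq(0)=1440, F_qq(3)=-900, F_qq(4)=1440.
Saddle points occur where the two diagonal entries have opposite signs: (0, -2), (0, 3), (4, 0), (4, 4). Count: 4.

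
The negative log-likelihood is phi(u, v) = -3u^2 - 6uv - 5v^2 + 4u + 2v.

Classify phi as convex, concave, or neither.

concave

phi is quadratic, so its Hessian is the constant matrix H = [[-6, -6], [-6, -10]].
det(H) = 24, tr(H) = -16.
det(H) > 0 and tr(H) < 0, so H is negative definite everywhere: concave.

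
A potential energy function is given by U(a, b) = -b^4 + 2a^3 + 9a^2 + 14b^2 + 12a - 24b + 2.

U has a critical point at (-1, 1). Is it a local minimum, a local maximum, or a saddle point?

local minimum

The mixed partial ∂²U/∂a∂b is 0, so the Hessian at any point is diag(U_aa, U_bb) = diag(6(2a + 3), 4(-3b^2 + 7)).
At (-1, 1): H = diag(6, 16).
Both eigenvalues are positive, so H is positive definite: a local minimum.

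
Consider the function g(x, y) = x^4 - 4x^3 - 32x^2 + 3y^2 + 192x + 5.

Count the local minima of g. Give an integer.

2

g separates as a function of x plus a function of y, so ∇g=0 decouples.
∂g/∂x = 4(x - 4)(x - 3)(x + 4) = 0 at x ∈ {-4, 3, 4}; ∂g/∂y = 6y = 0 at y ∈ {0}.
The Hessian is diagonal: diag(g_xx, g_yy). Second derivatives: g_xx(-4)=224, g_xx(3)=-28, g_xx(4)=32; g_yy(0)=6.
Local minima occur where both diagonal entries positive: (-4, 0), (4, 0). Count: 2.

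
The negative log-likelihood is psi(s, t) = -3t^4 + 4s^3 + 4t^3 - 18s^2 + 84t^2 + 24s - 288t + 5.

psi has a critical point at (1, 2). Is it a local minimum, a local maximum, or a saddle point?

saddle point

The mixed partial ∂²psi/∂s∂t is 0, so the Hessian at any point is diag(psi_ss, psi_tt) = diag(12(2s - 3), 12(-3t^2 + 2t + 14)).
At (1, 2): H = diag(-12, 72).
The eigenvalues have opposite signs, so H is indefinite: a saddle point.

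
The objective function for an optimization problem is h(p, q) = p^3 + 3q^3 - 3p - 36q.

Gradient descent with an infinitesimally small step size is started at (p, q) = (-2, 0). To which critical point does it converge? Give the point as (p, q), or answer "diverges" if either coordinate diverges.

diverges

h is separable, so gradient descent decouples: p follows -∂h/∂p, q follows -∂h/∂q.
∂h/∂p = 3(p - 1)(p + 1); at p=-2 this is 9, so p decreases.
∂h/∂q = 9(q - 2)(q + 2); at q=0 this is -36, so q increases.
The p-coordinate has no critical point in that direction and runs off to infinity.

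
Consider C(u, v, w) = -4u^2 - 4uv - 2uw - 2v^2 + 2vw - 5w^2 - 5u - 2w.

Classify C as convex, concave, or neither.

C is quadratic, so its Hessian is the constant matrix H = [[-8, -4, -2], [-4, -4, 2], [-2, 2, -10]].
Leading principal minors: -8, 16, -80.
Signs alternate −, +, − ⇒ H ≺ 0 ⇒ concave.

concave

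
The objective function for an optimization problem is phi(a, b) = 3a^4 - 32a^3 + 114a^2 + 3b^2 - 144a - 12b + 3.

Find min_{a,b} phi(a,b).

-68

phi(a,b) separates as P(a) + Q(b) + 3, so its minimum is min P + min Q + 3.
P'(a) = 12(a - 4)(a - 3)(a - 1) vanishes at a ∈ {1, 3, 4}; Q'(b) = 6b - 12 vanishes at b ∈ {2}.
Local minima of P (where P''>0): P(1)=-59, P(4)=-32. Local minima of Q: Q(2)=-12.
So the global minimum of phi is P(1) + Q(2) + 3 = -59 − 12 + 3 = -68, attained at (1, 2).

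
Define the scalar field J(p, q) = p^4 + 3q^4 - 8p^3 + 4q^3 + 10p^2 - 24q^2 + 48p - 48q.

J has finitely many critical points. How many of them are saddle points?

J separates as a function of p plus a function of q, so ∇J=0 decouples.
∂J/∂p = 4(p - 4)(p - 3)(p + 1) = 0 at p ∈ {-1, 3, 4}; ∂J/∂q = 12(q - 2)(q + 1)(q + 2) = 0 at q ∈ {-2, -1, 2}.
The Hessian is diagonal: diag(J_pp, J_qq). Second derivatives: J_pp(-1)=80, J_pp(3)=-16, J_pp(4)=20; J_qq(-2)=48, J_qq(-1)=-36, J_qq(2)=144.
Saddle points occur where the two diagonal entries have opposite signs: (-1, -1), (3, -2), (3, 2), (4, -1). Count: 4.

4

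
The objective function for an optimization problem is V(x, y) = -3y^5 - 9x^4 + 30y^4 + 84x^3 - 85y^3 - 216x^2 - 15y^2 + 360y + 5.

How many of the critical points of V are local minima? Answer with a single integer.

2

V separates as a function of x plus a function of y, so ∇V=0 decouples.
∂V/∂x = -36x(x - 4)(x - 3) = 0 at x ∈ {0, 3, 4}; ∂V/∂y = -15(y - 4)(y - 3)(y - 2)(y + 1) = 0 at y ∈ {-1, 2, 3, 4}.
The Hessian is diagonal: diag(V_xx, V_yy). Second derivatives: V_xx(0)=-432, V_xx(3)=108, V_xx(4)=-144; V_yy(-1)=900, V_yy(2)=-90, V_yy(3)=60, V_yy(4)=-150.
Local minima occur where both diagonal entries positive: (3, -1), (3, 3). Count: 2.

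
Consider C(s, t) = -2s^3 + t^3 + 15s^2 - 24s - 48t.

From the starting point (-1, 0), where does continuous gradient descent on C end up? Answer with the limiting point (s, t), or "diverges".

(1, 4)

C is separable, so gradient descent decouples: s follows -∂C/∂s, t follows -∂C/∂t.
∂C/∂s = -6(s - 4)(s - 1); at s=-1 this is -60, so s increases.
∂C/∂t = 3(t - 4)(t + 4); at t=0 this is -48, so t increases.
s converges to its nearest critical value 1 (a local min of the s-part); t converges to 4. The iterate converges to (1, 4).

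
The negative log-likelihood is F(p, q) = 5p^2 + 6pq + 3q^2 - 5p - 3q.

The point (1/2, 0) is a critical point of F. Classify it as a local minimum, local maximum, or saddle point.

local minimum

The Hessian of F is constant: H = [[10, 6], [6, 6]].
det(H) = 10·6 − 6² = 24.
det(H) > 0 and tr(H) = 16 > 0, so H is positive definite and the point is a local minimum.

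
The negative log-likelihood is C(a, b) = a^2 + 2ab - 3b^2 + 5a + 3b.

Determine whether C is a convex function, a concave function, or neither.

neither

C is quadratic, so its Hessian is the constant matrix H = [[2, 2], [2, -6]].
det(H) = -16, tr(H) = -4.
det(H) < 0, so H is indefinite: neither convex nor concave.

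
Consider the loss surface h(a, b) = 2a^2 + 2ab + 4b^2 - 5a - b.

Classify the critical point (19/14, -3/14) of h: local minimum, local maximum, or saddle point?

local minimum

The Hessian of h is constant: H = [[4, 2], [2, 8]].
det(H) = 4·8 − 2² = 28.
det(H) > 0 and tr(H) = 12 > 0, so H is positive definite and the point is a local minimum.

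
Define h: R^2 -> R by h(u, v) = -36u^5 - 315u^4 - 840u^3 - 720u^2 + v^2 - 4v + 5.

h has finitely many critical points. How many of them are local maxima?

0

h separates as a function of u plus a function of v, so ∇h=0 decouples.
∂h/∂u = -180u(u + 1)(u + 2)(u + 4) = 0 at u ∈ {-4, -2, -1, 0}; ∂h/∂v = 2(v - 2) = 0 at v ∈ {2}.
The Hessian is diagonal: diag(h_uu, h_vv). Second derivatives: h_uu(-4)=4320, h_uu(-2)=-720, h_uu(-1)=540, h_uu(0)=-1440; h_vv(2)=2.
Local maxima occur where both diagonal entries negative: none. Count: 0.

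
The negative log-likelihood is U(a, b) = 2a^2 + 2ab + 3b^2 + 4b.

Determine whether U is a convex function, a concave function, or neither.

convex

U is quadratic, so its Hessian is the constant matrix H = [[4, 2], [2, 6]].
det(H) = 20, tr(H) = 10.
det(H) > 0 and tr(H) > 0, so H is positive definite everywhere: convex.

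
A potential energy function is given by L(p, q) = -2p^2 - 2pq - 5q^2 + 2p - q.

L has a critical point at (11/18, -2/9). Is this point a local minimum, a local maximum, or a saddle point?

The Hessian of L is constant: H = [[-4, -2], [-2, -10]].
det(H) = (-4)·(-10) − (-2)² = 36.
det(H) > 0 and tr(H) = -14 < 0, so H is negative definite and the point is a local maximum.

local maximum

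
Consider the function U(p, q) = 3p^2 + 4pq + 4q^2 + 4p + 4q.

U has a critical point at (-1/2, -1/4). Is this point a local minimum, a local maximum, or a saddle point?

local minimum

The Hessian of U is constant: H = [[6, 4], [4, 8]].
det(H) = 6·8 − 4² = 32.
det(H) > 0 and tr(H) = 14 > 0, so H is positive definite and the point is a local minimum.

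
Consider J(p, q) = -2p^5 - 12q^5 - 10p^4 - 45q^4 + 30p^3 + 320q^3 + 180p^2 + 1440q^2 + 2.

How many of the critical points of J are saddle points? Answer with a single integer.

8

J separates as a function of p plus a function of q, so ∇J=0 decouples.
∂J/∂p = -10p(p - 3)(p + 3)(p + 4) = 0 at p ∈ {-4, -3, 0, 3}; ∂J/∂q = -60q(q - 4)(q + 3)(q + 4) = 0 at q ∈ {-4, -3, 0, 4}.
The Hessian is diagonal: diag(J_pp, J_qq). Second derivatives: J_pp(-4)=280, J_pp(-3)=-180, J_pp(0)=360, J_pp(3)=-1260; J_qq(-4)=1920, J_qq(-3)=-1260, J_qq(0)=2880, J_qq(4)=-13440.
Saddle points occur where the two diagonal entries have opposite signs: (-4, -3), (-4, 4), (-3, -4), (-3, 0), (0, -3), (0, 4), (3, -4), (3, 0). Count: 8.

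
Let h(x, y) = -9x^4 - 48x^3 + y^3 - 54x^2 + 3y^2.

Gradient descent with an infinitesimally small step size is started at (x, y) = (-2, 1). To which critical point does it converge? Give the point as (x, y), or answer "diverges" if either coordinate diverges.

(-1, 0)

h is separable, so gradient descent decouples: x follows -∂h/∂x, y follows -∂h/∂y.
∂h/∂x = -36x(x + 1)(x + 3); at x=-2 this is -72, so x increases.
∂h/∂y = 3y(y + 2); at y=1 this is 9, so y decreases.
x converges to its nearest critical value -1 (a local min of the x-part); y converges to 0. The iterate converges to (-1, 0).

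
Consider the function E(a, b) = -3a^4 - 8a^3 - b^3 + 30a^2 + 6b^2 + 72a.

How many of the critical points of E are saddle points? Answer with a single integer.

3

E separates as a function of a plus a function of b, so ∇E=0 decouples.
∂E/∂a = -12(a - 2)(a + 1)(a + 3) = 0 at a ∈ {-3, -1, 2}; ∂E/∂b = -3b(b - 4) = 0 at b ∈ {0, 4}.
The Hessian is diagonal: diag(E_aa, E_bb). Second derivatives: E_aa(-3)=-120, E_aa(-1)=72, E_aa(2)=-180; E_bb(0)=12, E_bb(4)=-12.
Saddle points occur where the two diagonal entries have opposite signs: (-3, 0), (-1, 4), (2, 0). Count: 3.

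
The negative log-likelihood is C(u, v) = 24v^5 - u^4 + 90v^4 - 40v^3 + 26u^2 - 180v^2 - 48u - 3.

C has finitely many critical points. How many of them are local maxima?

4

C separates as a function of u plus a function of v, so ∇C=0 decouples.
∂C/∂u = -4(u - 3)(u - 1)(u + 4) = 0 at u ∈ {-4, 1, 3}; ∂C/∂v = 120v(v - 1)(v + 1)(v + 3) = 0 at v ∈ {-3, -1, 0, 1}.
The Hessian is diagonal: diag(C_uu, C_vv). Second derivatives: C_uu(-4)=-140, C_uu(1)=40, C_uu(3)=-56; C_vv(-3)=-2880, C_vv(-1)=480, C_vv(0)=-360, C_vv(1)=960.
Local maxima occur where both diagonal entries negative: (-4, -3), (-4, 0), (3, -3), (3, 0). Count: 4.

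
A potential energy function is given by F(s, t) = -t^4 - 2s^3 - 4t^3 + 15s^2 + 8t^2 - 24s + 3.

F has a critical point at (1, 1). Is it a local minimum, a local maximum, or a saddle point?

saddle point

The mixed partial ∂²F/∂s∂t is 0, so the Hessian at any point is diag(F_ss, F_tt) = diag(6(-2s + 5), 4(-3t^2 - 6t + 4)).
At (1, 1): H = diag(18, -20).
The eigenvalues have opposite signs, so H is indefinite: a saddle point.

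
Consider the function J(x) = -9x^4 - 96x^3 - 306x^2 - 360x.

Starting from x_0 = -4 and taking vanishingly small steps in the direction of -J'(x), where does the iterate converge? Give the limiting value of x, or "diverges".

-2

J'(x) = -36(x + 1)(x + 2)(x + 5), so J'(-4) = -216.
Gradient descent moves in the -J' direction, i.e. x is increasing.
The nearest critical point in that direction is x = -2, where J'' = 108 > 0 (a local minimum). The iterate converges there.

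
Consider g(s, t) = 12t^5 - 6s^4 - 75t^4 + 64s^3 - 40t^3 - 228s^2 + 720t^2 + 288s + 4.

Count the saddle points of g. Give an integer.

g separates as a function of s plus a function of t, so ∇g=0 decouples.
∂g/∂s = -24(s - 4)(s - 3)(s - 1) = 0 at s ∈ {1, 3, 4}; ∂g/∂t = 60t(t - 4)(t - 3)(t + 2) = 0 at t ∈ {-2, 0, 3, 4}.
The Hessian is diagonal: diag(g_ss, g_tt). Second derivatives: g_ss(1)=-144, g_ss(3)=48, g_ss(4)=-72; g_tt(-2)=-3600, g_tt(0)=1440, g_tt(3)=-900, g_tt(4)=1440.
Saddle points occur where the two diagonal entries have opposite signs: (1, 0), (1, 4), (3, -2), (3, 3), (4, 0), (4, 4). Count: 6.

6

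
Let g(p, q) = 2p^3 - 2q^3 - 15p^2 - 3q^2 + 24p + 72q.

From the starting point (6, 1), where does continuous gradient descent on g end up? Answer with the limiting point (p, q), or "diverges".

(4, -4)

g is separable, so gradient descent decouples: p follows -∂g/∂p, q follows -∂g/∂q.
∂g/∂p = 6(p - 4)(p - 1); at p=6 this is 60, so p decreases.
∂g/∂q = -6(q - 3)(q + 4); at q=1 this is 60, so q decreases.
p converges to its nearest critical value 4 (a local min of the p-part); q converges to -4. The iterate converges to (4, -4).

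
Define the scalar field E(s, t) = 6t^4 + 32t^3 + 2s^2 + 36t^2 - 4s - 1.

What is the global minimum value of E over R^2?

-57

E(s,t) separates as P(s) + Q(t) − 1, so its minimum is min P + min Q − 1.
P'(s) = 4s - 4 vanishes at s ∈ {1}; Q'(t) = 24t(t + 1)(t + 3) vanishes at t ∈ {-3, -1, 0}.
Local minima of P (where P''>0): P(1)=-2. Local minima of Q: Q(-3)=-54, Q(0)=0.
So the global minimum of E is P(1) + Q(-3) − 1 = -2 − 54 − 1 = -57, attained at (1, -3).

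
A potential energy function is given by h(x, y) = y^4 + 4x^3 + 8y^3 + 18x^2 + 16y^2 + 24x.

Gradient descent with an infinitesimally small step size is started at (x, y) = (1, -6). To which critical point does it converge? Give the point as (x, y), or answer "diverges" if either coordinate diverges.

(-1, -4)

h is separable, so gradient descent decouples: x follows -∂h/∂x, y follows -∂h/∂y.
∂h/∂x = 12(x + 1)(x + 2); at x=1 this is 72, so x decreases.
∂h/∂y = 4y(y + 2)(y + 4); at y=-6 this is -192, so y increases.
x converges to its nearest critical value -1 (a local min of the x-part); y converges to -4. The iterate converges to (-1, -4).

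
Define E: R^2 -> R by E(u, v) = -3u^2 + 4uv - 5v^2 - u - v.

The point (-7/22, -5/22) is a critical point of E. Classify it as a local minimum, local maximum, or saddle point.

local maximum

The Hessian of E is constant: H = [[-6, 4], [4, -10]].
det(H) = (-6)·(-10) − 4² = 44.
det(H) > 0 and tr(H) = -16 < 0, so H is negative definite and the point is a local maximum.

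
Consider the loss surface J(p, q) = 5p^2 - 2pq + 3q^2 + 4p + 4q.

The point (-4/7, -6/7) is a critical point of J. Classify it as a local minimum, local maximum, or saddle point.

local minimum

The Hessian of J is constant: H = [[10, -2], [-2, 6]].
det(H) = 10·6 − (-2)² = 56.
det(H) > 0 and tr(H) = 16 > 0, so H is positive definite and the point is a local minimum.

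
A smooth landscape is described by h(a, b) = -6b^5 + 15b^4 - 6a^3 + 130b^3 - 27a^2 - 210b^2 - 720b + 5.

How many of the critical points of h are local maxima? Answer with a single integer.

2

h separates as a function of a plus a function of b, so ∇h=0 decouples.
∂h/∂a = -18a(a + 3) = 0 at a ∈ {-3, 0}; ∂h/∂b = -30(b - 4)(b - 2)(b + 1)(b + 3) = 0 at b ∈ {-3, -1, 2, 4}.
The Hessian is diagonal: diag(h_aa, h_bb). Second derivatives: h_aa(-3)=54, h_aa(0)=-54; h_bb(-3)=2100, h_bb(-1)=-900, h_bb(2)=900, h_bb(4)=-2100.
Local maxima occur where both diagonal entries negative: (0, -1), (0, 4). Count: 2.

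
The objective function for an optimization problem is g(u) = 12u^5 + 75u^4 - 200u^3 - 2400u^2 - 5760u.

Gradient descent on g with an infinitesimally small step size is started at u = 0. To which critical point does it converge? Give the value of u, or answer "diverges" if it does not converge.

g'(u) = 60(u - 4)(u + 2)(u + 3)(u + 4), so g'(0) = -5760.
Gradient descent moves in the -g' direction, i.e. u is increasing.
The nearest critical point in that direction is u = 4, where g'' = 20160 > 0 (a local minimum). The iterate converges there.

4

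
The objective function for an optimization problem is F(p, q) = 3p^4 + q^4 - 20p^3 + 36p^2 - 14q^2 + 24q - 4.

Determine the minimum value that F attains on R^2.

-121

F(p,q) separates as A(p) + B(q) − 4, so its minimum is min A + min B − 4.
A'(p) = 12p(p - 3)(p - 2) vanishes at p ∈ {0, 2, 3}; B'(q) = 4(q - 2)(q - 1)(q + 3) vanishes at q ∈ {-3, 1, 2}.
Local minima of A (where A''>0): A(0)=0, A(3)=27. Local minima of B: B(-3)=-117, B(2)=8.
So the global minimum of F is A(0) + B(-3) − 4 = 0 − 117 − 4 = -121, attained at (0, -3).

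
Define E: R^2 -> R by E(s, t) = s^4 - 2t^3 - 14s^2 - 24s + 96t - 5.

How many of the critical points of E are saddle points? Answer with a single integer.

E separates as a function of s plus a function of t, so ∇E=0 decouples.
∂E/∂s = 4(s - 3)(s + 1)(s + 2) = 0 at s ∈ {-2, -1, 3}; ∂E/∂t = -6(t - 4)(t + 4) = 0 at t ∈ {-4, 4}.
The Hessian is diagonal: diag(E_ss, E_tt). Second derivatives: E_ss(-2)=20, E_ss(-1)=-16, E_ss(3)=80; E_tt(-4)=48, E_tt(4)=-48.
Saddle points occur where the two diagonal entries have opposite signs: (-2, 4), (-1, -4), (3, 4). Count: 3.

3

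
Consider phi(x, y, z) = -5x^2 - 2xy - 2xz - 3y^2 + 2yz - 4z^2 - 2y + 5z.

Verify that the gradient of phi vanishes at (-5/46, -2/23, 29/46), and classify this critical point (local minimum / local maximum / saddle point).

∇phi = (-10x - 2y - 2z, -2x - 6y + 2z - 2, -2x + 2y - 8z + 5); substituting (-5/46, -2/23, 29/46) gives ∇phi = (0, 0, 0), so (-5/46, -2/23, 29/46) is indeed a critical point.
The Hessian is constant: H = [[-10, -2, -2], [-2, -6, 2], [-2, 2, -8]].
Leading principal minors: Δ₁ = -10, Δ₂ = 56, Δ₃ = -368.
The minors alternate sign starting negative (−, +, −), so H is negative definite: a local maximum.

local maximum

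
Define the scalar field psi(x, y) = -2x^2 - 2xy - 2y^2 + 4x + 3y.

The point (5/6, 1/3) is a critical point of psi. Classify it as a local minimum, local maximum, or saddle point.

local maximum

The Hessian of psi is constant: H = [[-4, -2], [-2, -4]].
det(H) = (-4)·(-4) − (-2)² = 12.
det(H) > 0 and tr(H) = -8 < 0, so H is negative definite and the point is a local maximum.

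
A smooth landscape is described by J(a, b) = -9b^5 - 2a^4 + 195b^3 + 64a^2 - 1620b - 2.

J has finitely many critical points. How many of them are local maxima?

J separates as a function of a plus a function of b, so ∇J=0 decouples.
∂J/∂a = -8a(a - 4)(a + 4) = 0 at a ∈ {-4, 0, 4}; ∂J/∂b = -45(b - 3)(b - 2)(b + 2)(b + 3) = 0 at b ∈ {-3, -2, 2, 3}.
The Hessian is diagonal: diag(J_aa, J_bb). Second derivatives: J_aa(-4)=-256, J_aa(0)=128, J_aa(4)=-256; J_bb(-3)=1350, J_bb(-2)=-900, J_bb(2)=900, J_bb(3)=-1350.
Local maxima occur where both diagonal entries negative: (-4, -2), (-4, 3), (4, -2), (4, 3). Count: 4.

4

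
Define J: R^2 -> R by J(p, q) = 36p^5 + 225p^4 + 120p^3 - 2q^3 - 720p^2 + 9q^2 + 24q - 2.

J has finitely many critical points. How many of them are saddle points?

4

J separates as a function of p plus a function of q, so ∇J=0 decouples.
∂J/∂p = 180p(p - 1)(p + 2)(p + 4) = 0 at p ∈ {-4, -2, 0, 1}; ∂J/∂q = -6(q - 4)(q + 1) = 0 at q ∈ {-1, 4}.
The Hessian is diagonal: diag(J_pp, J_qq). Second derivatives: J_pp(-4)=-7200, J_pp(-2)=2160, J_pp(0)=-1440, J_pp(1)=2700; J_qq(-1)=30, J_qq(4)=-30.
Saddle points occur where the two diagonal entries have opposite signs: (-4, -1), (-2, 4), (0, -1), (1, 4). Count: 4.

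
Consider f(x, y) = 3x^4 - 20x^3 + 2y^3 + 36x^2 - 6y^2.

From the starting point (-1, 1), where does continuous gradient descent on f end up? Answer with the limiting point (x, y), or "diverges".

f is separable, so gradient descent decouples: x follows -∂f/∂x, y follows -∂f/∂y.
∂f/∂x = 12x(x - 3)(x - 2); at x=-1 this is -144, so x increases.
∂f/∂y = 6y(y - 2); at y=1 this is -6, so y increases.
x converges to its nearest critical value 0 (a local min of the x-part); y converges to 2. The iterate converges to (0, 2).

(0, 2)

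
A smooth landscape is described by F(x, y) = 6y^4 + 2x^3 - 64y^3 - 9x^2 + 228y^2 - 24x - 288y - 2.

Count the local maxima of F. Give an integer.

F separates as a function of x plus a function of y, so ∇F=0 decouples.
∂F/∂x = 6(x - 4)(x + 1) = 0 at x ∈ {-1, 4}; ∂F/∂y = 24(y - 4)(y - 3)(y - 1) = 0 at y ∈ {1, 3, 4}.
The Hessian is diagonal: diag(F_xx, F_yy). Second derivatives: F_xx(-1)=-30, F_xx(4)=30; F_yy(1)=144, F_yy(3)=-48, F_yy(4)=72.
Local maxima occur where both diagonal entries negative: (-1, 3). Count: 1.

1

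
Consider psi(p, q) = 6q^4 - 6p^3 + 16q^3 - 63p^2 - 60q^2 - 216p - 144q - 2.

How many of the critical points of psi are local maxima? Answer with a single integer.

1

psi separates as a function of p plus a function of q, so ∇psi=0 decouples.
∂psi/∂p = -18(p + 3)(p + 4) = 0 at p ∈ {-4, -3}; ∂psi/∂q = 24(q - 2)(q + 1)(q + 3) = 0 at q ∈ {-3, -1, 2}.
The Hessian is diagonal: diag(psi_pp, psi_qq). Second derivatives: psi_pp(-4)=18, psi_pp(-3)=-18; psi_qq(-3)=240, psi_qq(-1)=-144, psi_qq(2)=360.
Local maxima occur where both diagonal entries negative: (-3, -1). Count: 1.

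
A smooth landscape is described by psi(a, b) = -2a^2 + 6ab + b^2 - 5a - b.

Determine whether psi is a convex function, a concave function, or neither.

psi is quadratic, so its Hessian is the constant matrix H = [[-4, 6], [6, 2]].
det(H) = -44, tr(H) = -2.
det(H) < 0, so H is indefinite: neither convex nor concave.

neither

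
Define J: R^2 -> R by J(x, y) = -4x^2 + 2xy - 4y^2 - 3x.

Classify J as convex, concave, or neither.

J is quadratic, so its Hessian is the constant matrix H = [[-8, 2], [2, -8]].
det(H) = 60, tr(H) = -16.
det(H) > 0 and tr(H) < 0, so H is negative definite everywhere: concave.

concave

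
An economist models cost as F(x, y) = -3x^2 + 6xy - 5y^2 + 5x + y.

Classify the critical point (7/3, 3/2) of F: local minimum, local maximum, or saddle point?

The Hessian of F is constant: H = [[-6, 6], [6, -10]].
det(H) = (-6)·(-10) − 6² = 24.
det(H) > 0 and tr(H) = -16 < 0, so H is negative definite and the point is a local maximum.

local maximum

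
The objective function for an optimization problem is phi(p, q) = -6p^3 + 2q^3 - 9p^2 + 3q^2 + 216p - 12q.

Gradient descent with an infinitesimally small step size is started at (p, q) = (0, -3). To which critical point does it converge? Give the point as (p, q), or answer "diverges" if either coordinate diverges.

diverges

phi is separable, so gradient descent decouples: p follows -∂phi/∂p, q follows -∂phi/∂q.
∂phi/∂p = -18(p - 3)(p + 4); at p=0 this is 216, so p decreases.
∂phi/∂q = 6(q - 1)(q + 2); at q=-3 this is 24, so q decreases.
The q-coordinate has no critical point in that direction and runs off to infinity.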